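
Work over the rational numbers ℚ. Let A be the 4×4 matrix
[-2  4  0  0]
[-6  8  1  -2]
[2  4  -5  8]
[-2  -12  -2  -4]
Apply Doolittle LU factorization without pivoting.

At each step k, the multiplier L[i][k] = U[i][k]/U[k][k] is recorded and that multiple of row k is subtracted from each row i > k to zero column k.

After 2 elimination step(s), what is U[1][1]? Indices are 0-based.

k=0: U[0][0]=-2
  eliminate (1,0): mult=3, new row 1: (0, -4, 1, -2); set L[1][0]=3
  eliminate (2,0): mult=-1, new row 2: (0, 8, -5, 8); set L[2][0]=-1
  eliminate (3,0): mult=1, new row 3: (0, -16, -2, -4); set L[3][0]=1
k=1: U[1][1]=-4
  eliminate (2,1): mult=-2, new row 2: (0, 0, -3, 4); set L[2][1]=-2
  eliminate (3,1): mult=4, new row 3: (0, 0, -6, 4); set L[3][1]=4

U[1][1] = -4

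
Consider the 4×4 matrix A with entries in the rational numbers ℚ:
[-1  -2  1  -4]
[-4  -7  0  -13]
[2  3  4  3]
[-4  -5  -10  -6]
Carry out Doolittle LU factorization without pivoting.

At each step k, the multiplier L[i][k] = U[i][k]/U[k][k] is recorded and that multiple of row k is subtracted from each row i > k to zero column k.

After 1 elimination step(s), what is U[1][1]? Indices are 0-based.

U[1][1] = 1

Step 1: pivot at (0,0) is -1.
  row1 ← row1 − (4)·row0  ⇒  L[1][0]=4, U row1=(0, 1, -4, 3)
  row2 ← row2 − (-2)·row0  ⇒  L[2][0]=-2, U row2=(0, -1, 6, -5)
  row3 ← row3 − (4)·row0  ⇒  L[3][0]=4, U row3=(0, 3, -14, 10)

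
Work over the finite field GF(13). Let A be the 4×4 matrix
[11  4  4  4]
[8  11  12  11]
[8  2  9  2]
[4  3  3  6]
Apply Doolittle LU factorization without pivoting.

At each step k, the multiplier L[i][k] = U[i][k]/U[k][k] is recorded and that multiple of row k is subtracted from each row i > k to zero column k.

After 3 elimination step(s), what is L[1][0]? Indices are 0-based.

L[1][0] = 9

k=0: U[0][0]=11
  eliminate (1,0): mult=9, new row 1: (0, 1, 2, 1); set L[1][0]=9
  eliminate (2,0): mult=9, new row 2: (0, 5, 12, 5); set L[2][0]=9
  eliminate (3,0): mult=11, new row 3: (0, 11, 11, 1); set L[3][0]=11
k=1: U[1][1]=1
  eliminate (2,1): mult=5, new row 2: (0, 0, 2, 0); set L[2][1]=5
  eliminate (3,1): mult=11, new row 3: (0, 0, 2, 3); set L[3][1]=11
k=2: U[2][2]=2
  eliminate (3,2): mult=1, new row 3: (0, 0, 0, 3); set L[3][2]=1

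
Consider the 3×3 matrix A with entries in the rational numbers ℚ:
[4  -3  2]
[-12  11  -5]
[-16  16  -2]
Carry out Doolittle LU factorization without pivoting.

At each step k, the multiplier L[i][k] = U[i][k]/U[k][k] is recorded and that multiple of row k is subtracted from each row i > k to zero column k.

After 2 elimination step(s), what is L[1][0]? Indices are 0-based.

L[1][0] = -3

Step 1: pivot at (0,0) is 4.
  row1 ← row1 − (-3)·row0  ⇒  L[1][0]=-3, U row1=(0, 2, 1)
  row2 ← row2 − (-4)·row0  ⇒  L[2][0]=-4, U row2=(0, 4, 6)
Step 2: pivot at (1,1) is 2.
  row2 ← row2 − (2)·row1  ⇒  L[2][1]=2, U row2=(0, 0, 4)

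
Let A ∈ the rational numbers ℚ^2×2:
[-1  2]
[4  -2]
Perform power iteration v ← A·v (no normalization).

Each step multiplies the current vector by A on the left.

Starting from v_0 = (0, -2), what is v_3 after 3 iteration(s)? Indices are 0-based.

v_0 = (0, -2).
v_1 = A·v_0 = (-4, 4).
v_2 = A·v_1 = (12, -24).
v_3 = A·v_2 = (-60, 96).

v_3 = (-60, 96)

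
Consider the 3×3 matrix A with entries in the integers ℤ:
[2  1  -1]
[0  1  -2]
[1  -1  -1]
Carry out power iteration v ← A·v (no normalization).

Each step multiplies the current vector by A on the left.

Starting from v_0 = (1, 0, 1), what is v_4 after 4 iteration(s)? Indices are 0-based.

v_0 = (1, 0, 1).
v_1 = A·v_0 = (1, -2, 0).
v_2 = A·v_1 = (0, -2, 3).
v_3 = A·v_2 = (-5, -8, -1).
v_4 = A·v_3 = (-17, -6, 4).

v_4 = (-17, -6, 4)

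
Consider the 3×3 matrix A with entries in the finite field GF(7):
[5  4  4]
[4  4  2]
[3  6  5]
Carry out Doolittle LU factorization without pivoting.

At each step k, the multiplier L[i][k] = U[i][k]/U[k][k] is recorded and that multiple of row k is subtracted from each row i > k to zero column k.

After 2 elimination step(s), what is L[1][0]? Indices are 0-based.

k=0: U[0][0]=5
  eliminate (1,0): mult=5, new row 1: (0, 5, 3); set L[1][0]=5
  eliminate (2,0): mult=2, new row 2: (0, 5, 4); set L[2][0]=2
k=1: U[1][1]=5
  eliminate (2,1): mult=1, new row 2: (0, 0, 1); set L[2][1]=1

L[1][0] = 5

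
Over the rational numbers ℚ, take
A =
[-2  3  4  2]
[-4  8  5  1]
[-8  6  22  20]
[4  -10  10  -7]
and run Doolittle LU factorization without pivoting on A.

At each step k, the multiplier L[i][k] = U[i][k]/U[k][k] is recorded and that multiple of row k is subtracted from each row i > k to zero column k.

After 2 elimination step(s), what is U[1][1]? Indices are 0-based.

U[1][1] = 2

Step 1: pivot at (0,0) is -2.
  row1 ← row1 − (2)·row0  ⇒  L[1][0]=2, U row1=(0, 2, -3, -3)
  row2 ← row2 − (4)·row0  ⇒  L[2][0]=4, U row2=(0, -6, 6, 12)
  row3 ← row3 − (-2)·row0  ⇒  L[3][0]=-2, U row3=(0, -4, 18, -3)
Step 2: pivot at (1,1) is 2.
  row2 ← row2 − (-3)·row1  ⇒  L[2][1]=-3, U row2=(0, 0, -3, 3)
  row3 ← row3 − (-2)·row1  ⇒  L[3][1]=-2, U row3=(0, 0, 12, -9)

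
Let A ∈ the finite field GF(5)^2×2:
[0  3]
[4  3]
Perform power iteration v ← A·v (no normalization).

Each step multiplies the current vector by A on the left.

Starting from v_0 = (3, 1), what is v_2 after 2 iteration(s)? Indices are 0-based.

v_0 = (3, 1).
v_1 = A·v_0 = (3, 0).
v_2 = A·v_1 = (0, 2).

v_2 = (0, 2)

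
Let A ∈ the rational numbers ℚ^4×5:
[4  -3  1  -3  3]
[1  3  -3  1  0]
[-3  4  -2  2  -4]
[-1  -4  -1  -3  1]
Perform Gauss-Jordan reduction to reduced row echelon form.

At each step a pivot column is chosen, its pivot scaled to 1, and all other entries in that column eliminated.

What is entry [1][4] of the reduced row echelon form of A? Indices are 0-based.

[1] R0 /= 4  ⇒  (1, -3/4, 1/4, -3/4, 3/4)
     R1 -= 1·R0  ⇒  (0, 15/4, -13/4, 7/4, -3/4)
     R2 -= -3·R0  ⇒  (0, 7/4, -5/4, -1/4, -7/4)
     R3 -= -1·R0  ⇒  (0, -19/4, -3/4, -15/4, 7/4)
[2] R1 /= 15/4  ⇒  (0, 1, -13/15, 7/15, -1/5)
     R0 -= -3/4·R1  ⇒  (1, 0, -2/5, -2/5, 3/5)
     R2 -= 7/4·R1  ⇒  (0, 0, 4/15, -16/15, -7/5)
     R3 -= -19/4·R1  ⇒  (0, 0, -73/15, -23/15, 4/5)
[3] R2 /= 4/15  ⇒  (0, 0, 1, -4, -21/4)
     R0 -= -2/5·R2  ⇒  (1, 0, 0, -2, -3/2)
     R1 -= -13/15·R2  ⇒  (0, 1, 0, -3, -19/4)
     R3 -= -73/15·R2  ⇒  (0, 0, 0, -21, -99/4)
[4] R3 /= -21  ⇒  (0, 0, 0, 1, 33/28)
     R0 -= -2·R3  ⇒  (1, 0, 0, 0, 6/7)
     R1 -= -3·R3  ⇒  (0, 1, 0, 0, -17/14)
     R2 -= -4·R3  ⇒  (0, 0, 1, 0, -15/28)

M[1][4] = -17/14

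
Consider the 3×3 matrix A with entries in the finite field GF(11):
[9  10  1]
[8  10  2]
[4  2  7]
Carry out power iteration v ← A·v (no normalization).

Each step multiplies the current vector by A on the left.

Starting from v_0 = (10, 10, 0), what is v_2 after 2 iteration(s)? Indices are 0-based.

v_2 = (6, 8, 0)

v_0 = (10, 10, 0).
v_1 = A·v_0 = (3, 4, 5).
v_2 = A·v_1 = (6, 8, 0).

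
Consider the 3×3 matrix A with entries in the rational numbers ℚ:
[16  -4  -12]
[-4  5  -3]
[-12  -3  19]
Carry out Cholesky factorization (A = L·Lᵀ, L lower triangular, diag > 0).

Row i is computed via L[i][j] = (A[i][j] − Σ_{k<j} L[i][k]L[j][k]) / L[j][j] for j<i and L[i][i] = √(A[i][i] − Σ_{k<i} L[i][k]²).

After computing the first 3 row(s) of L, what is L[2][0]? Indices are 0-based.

L[2][0] = -3

Step 1: L[0][0] = √(16) = 4.
  L[1][0] = (-4) / L[0][0] = -1.
Step 2: L[1][1] = √(4) = 2.
  L[2][0] = (-12) / L[0][0] = -3.
  L[2][1] = (-6) / L[1][1] = -3.
Step 3: L[2][2] = √(1) = 1.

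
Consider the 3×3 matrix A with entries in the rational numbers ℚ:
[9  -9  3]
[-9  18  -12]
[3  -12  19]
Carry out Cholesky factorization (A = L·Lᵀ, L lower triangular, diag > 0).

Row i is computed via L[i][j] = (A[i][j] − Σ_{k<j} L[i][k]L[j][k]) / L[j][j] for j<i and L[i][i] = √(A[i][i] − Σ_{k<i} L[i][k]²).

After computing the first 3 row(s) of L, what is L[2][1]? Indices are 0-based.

Step 1: L[0][0] = √(9) = 3.
  L[1][0] = (-9) / L[0][0] = -3.
Step 2: L[1][1] = √(9) = 3.
  L[2][0] = (3) / L[0][0] = 1.
  L[2][1] = (-9) / L[1][1] = -3.
Step 3: L[2][2] = √(9) = 3.

L[2][1] = -3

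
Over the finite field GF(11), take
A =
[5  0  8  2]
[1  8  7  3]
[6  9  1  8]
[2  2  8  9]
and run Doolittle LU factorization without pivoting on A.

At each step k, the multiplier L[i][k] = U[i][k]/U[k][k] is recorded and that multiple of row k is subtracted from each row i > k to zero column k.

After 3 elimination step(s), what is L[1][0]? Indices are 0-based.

Step 1: pivot at (0,0) is 5.
  row1 ← row1 − (9)·row0  ⇒  L[1][0]=9, U row1=(0, 8, 1, 7)
  row2 ← row2 − (10)·row0  ⇒  L[2][0]=10, U row2=(0, 9, 9, 10)
  row3 ← row3 − (7)·row0  ⇒  L[3][0]=7, U row3=(0, 2, 7, 6)
Step 2: pivot at (1,1) is 8.
  row2 ← row2 − (8)·row1  ⇒  L[2][1]=8, U row2=(0, 0, 1, 9)
  row3 ← row3 − (3)·row1  ⇒  L[3][1]=3, U row3=(0, 0, 4, 7)
Step 3: pivot at (2,2) is 1.
  row3 ← row3 − (4)·row2  ⇒  L[3][2]=4, U row3=(0, 0, 0, 4)

L[1][0] = 9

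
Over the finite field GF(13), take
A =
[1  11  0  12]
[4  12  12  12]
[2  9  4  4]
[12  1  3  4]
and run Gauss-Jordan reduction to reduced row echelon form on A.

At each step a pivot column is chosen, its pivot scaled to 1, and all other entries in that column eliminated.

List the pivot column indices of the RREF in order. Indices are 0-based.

pivot columns: 0, 1, 2, 3

[1] R0 /= 1  ⇒  (1, 11, 0, 12)
     R1 -= 4·R0  ⇒  (0, 7, 12, 3)
     R2 -= 2·R0  ⇒  (0, 0, 4, 6)
     R3 -= 12·R0  ⇒  (0, 12, 3, 3)
[2] R1 /= 7  ⇒  (0, 1, 11, 6)
     R0 -= 11·R1  ⇒  (1, 0, 9, 11)
     R3 -= 12·R1  ⇒  (0, 0, 1, 9)
[3] R2 /= 4  ⇒  (0, 0, 1, 8)
     R0 -= 9·R2  ⇒  (1, 0, 0, 4)
     R1 -= 11·R2  ⇒  (0, 1, 0, 9)
     R3 -= 1·R2  ⇒  (0, 0, 0, 1)
[4] R3 /= 1  ⇒  (0, 0, 0, 1)
     R0 -= 4·R3  ⇒  (1, 0, 0, 0)
     R1 -= 9·R3  ⇒  (0, 1, 0, 0)
     R2 -= 8·R3  ⇒  (0, 0, 1, 0)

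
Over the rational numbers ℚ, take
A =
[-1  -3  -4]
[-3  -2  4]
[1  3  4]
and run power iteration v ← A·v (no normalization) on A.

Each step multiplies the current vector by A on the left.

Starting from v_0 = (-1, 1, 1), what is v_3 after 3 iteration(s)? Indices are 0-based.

v_0 = (-1, 1, 1).
v_1 = A·v_0 = (-6, 5, 6).
v_2 = A·v_1 = (-33, 32, 33).
v_3 = A·v_2 = (-195, 167, 195).

v_3 = (-195, 167, 195)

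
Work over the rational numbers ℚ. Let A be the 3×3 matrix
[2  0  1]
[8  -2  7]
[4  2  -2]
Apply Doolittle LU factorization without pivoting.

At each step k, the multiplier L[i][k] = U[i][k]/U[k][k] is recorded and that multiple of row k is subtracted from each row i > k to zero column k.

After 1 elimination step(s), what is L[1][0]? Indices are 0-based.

[col 0] pivot 2
  R1 -= 4*R0 → (0, -2, 3)  (L[1][0] := 4)
  R2 -= 2*R0 → (0, 2, -4)  (L[2][0] := 2)

L[1][0] = 4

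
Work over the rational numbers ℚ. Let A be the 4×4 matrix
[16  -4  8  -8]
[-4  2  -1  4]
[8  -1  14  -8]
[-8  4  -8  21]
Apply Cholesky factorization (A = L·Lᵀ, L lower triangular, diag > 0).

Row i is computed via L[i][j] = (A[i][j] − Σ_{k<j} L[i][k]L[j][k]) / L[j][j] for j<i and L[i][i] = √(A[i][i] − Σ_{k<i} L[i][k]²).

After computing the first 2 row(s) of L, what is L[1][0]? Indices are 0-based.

Step 1: L[0][0] = √(16) = 4.
  L[1][0] = (-4) / L[0][0] = -1.
Step 2: L[1][1] = √(1) = 1.

L[1][0] = -1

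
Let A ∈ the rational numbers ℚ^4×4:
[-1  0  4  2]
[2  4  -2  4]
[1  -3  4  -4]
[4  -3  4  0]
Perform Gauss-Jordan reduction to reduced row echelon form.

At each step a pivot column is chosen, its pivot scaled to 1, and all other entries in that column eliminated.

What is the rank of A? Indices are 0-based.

pivot(0,0)=-1: scale R0 → (1, 0, -4, -2)
  clear (1,0): R1 −= (2)R0 → (0, 4, 6, 8)
  clear (2,0): R2 −= (1)R0 → (0, -3, 8, -2)
  clear (3,0): R3 −= (4)R0 → (0, -3, 20, 8)
pivot(1,1)=4: scale R1 → (0, 1, 3/2, 2)
  clear (2,1): R2 −= (-3)R1 → (0, 0, 25/2, 4)
  clear (3,1): R3 −= (-3)R1 → (0, 0, 49/2, 14)
pivot(2,2)=25/2: scale R2 → (0, 0, 1, 8/25)
  clear (0,2): R0 −= (-4)R2 → (1, 0, 0, -18/25)
  clear (1,2): R1 −= (3/2)R2 → (0, 1, 0, 38/25)
  clear (3,2): R3 −= (49/2)R2 → (0, 0, 0, 154/25)
pivot(3,3)=154/25: scale R3 → (0, 0, 0, 1)
  clear (0,3): R0 −= (-18/25)R3 → (1, 0, 0, 0)
  clear (1,3): R1 −= (38/25)R3 → (0, 1, 0, 0)
  clear (2,3): R2 −= (8/25)R3 → (0, 0, 1, 0)

rank = 4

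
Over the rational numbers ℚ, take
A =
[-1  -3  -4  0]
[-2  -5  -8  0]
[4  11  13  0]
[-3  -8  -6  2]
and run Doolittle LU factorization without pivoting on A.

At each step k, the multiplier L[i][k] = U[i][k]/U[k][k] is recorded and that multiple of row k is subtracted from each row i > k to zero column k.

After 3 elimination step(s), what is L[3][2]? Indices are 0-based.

L[3][2] = -2

[col 0] pivot -1
  R1 -= 2*R0 → (0, 1, 0, 0)  (L[1][0] := 2)
  R2 -= -4*R0 → (0, -1, -3, 0)  (L[2][0] := -4)
  R3 -= 3*R0 → (0, 1, 6, 2)  (L[3][0] := 3)
[col 1] pivot 1
  R2 -= -1*R1 → (0, 0, -3, 0)  (L[2][1] := -1)
  R3 -= 1*R1 → (0, 0, 6, 2)  (L[3][1] := 1)
[col 2] pivot -3
  R3 -= -2*R2 → (0, 0, 0, 2)  (L[3][2] := -2)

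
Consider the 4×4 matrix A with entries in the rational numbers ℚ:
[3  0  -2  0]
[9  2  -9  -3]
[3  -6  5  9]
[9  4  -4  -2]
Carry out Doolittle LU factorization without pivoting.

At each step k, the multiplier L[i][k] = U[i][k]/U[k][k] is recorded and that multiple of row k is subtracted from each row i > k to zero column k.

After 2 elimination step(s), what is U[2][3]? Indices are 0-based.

U[2][3] = 0

Step 1: pivot at (0,0) is 3.
  row1 ← row1 − (3)·row0  ⇒  L[1][0]=3, U row1=(0, 2, -3, -3)
  row2 ← row2 − (1)·row0  ⇒  L[2][0]=1, U row2=(0, -6, 7, 9)
  row3 ← row3 − (3)·row0  ⇒  L[3][0]=3, U row3=(0, 4, 2, -2)
Step 2: pivot at (1,1) is 2.
  row2 ← row2 − (-3)·row1  ⇒  L[2][1]=-3, U row2=(0, 0, -2, 0)
  row3 ← row3 − (2)·row1  ⇒  L[3][1]=2, U row3=(0, 0, 8, 4)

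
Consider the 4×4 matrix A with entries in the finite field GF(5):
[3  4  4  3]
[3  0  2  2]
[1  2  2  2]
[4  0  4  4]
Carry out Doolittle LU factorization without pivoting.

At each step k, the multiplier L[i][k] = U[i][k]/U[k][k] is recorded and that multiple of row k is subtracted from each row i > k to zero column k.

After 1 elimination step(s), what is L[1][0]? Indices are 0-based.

Step 1: pivot at (0,0) is 3.
  row1 ← row1 − (1)·row0  ⇒  L[1][0]=1, U row1=(0, 1, 3, 4)
  row2 ← row2 − (2)·row0  ⇒  L[2][0]=2, U row2=(0, 4, 4, 1)
  row3 ← row3 − (3)·row0  ⇒  L[3][0]=3, U row3=(0, 3, 2, 0)

L[1][0] = 1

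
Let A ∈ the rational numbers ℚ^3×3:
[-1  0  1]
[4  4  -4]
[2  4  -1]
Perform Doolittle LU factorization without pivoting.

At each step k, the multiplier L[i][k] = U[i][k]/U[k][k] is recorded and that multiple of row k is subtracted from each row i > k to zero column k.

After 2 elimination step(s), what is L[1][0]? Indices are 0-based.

L[1][0] = -4

k=0: U[0][0]=-1
  eliminate (1,0): mult=-4, new row 1: (0, 4, 0); set L[1][0]=-4
  eliminate (2,0): mult=-2, new row 2: (0, 4, 1); set L[2][0]=-2
k=1: U[1][1]=4
  eliminate (2,1): mult=1, new row 2: (0, 0, 1); set L[2][1]=1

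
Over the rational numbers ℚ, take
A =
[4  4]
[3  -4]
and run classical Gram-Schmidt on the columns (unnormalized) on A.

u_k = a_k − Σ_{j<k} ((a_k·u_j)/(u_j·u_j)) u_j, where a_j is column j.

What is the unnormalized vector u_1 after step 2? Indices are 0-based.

Step 1: u_0 = a_0 = (4, 3).
Step 2: u_1 = a_1 − (4/25)·u_0 = (84/25, -112/25).

u_1 = (84/25, -112/25)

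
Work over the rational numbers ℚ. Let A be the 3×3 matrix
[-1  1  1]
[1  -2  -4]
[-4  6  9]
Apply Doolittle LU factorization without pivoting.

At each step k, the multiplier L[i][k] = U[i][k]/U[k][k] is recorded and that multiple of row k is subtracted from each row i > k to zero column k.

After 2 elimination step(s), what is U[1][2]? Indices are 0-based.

[col 0] pivot -1
  R1 -= -1*R0 → (0, -1, -3)  (L[1][0] := -1)
  R2 -= 4*R0 → (0, 2, 5)  (L[2][0] := 4)
[col 1] pivot -1
  R2 -= -2*R1 → (0, 0, -1)  (L[2][1] := -2)

U[1][2] = -3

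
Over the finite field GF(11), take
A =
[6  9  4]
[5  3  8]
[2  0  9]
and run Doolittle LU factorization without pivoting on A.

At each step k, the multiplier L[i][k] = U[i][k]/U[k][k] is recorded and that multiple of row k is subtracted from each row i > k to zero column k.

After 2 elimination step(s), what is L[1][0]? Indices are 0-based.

L[1][0] = 10

[col 0] pivot 6
  R1 -= 10*R0 → (0, 1, 1)  (L[1][0] := 10)
  R2 -= 4*R0 → (0, 8, 4)  (L[2][0] := 4)
[col 1] pivot 1
  R2 -= 8*R1 → (0, 0, 7)  (L[2][1] := 8)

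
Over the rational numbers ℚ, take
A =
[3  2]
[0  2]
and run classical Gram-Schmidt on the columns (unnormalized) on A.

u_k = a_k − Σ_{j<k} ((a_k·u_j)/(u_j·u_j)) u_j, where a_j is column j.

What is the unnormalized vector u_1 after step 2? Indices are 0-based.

Step 1: u_0 = a_0 = (3, 0).
Step 2: u_1 = a_1 − (2/3)·u_0 = (0, 2).

u_1 = (0, 2)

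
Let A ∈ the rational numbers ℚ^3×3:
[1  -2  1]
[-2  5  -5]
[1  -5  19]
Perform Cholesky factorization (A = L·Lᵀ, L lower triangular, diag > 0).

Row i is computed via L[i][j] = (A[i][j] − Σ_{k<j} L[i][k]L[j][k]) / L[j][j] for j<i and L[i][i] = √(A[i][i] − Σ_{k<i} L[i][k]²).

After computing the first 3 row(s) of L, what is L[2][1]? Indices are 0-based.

Step 1: L[0][0] = √(1) = 1.
  L[1][0] = (-2) / L[0][0] = -2.
Step 2: L[1][1] = √(1) = 1.
  L[2][0] = (1) / L[0][0] = 1.
  L[2][1] = (-3) / L[1][1] = -3.
Step 3: L[2][2] = √(9) = 3.

L[2][1] = -3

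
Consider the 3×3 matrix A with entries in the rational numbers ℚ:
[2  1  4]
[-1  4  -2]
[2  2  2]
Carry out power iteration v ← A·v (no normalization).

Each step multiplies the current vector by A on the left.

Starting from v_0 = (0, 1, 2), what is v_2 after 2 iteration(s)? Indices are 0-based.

v_2 = (42, -21, 30)

v_0 = (0, 1, 2).
v_1 = A·v_0 = (9, 0, 6).
v_2 = A·v_1 = (42, -21, 30).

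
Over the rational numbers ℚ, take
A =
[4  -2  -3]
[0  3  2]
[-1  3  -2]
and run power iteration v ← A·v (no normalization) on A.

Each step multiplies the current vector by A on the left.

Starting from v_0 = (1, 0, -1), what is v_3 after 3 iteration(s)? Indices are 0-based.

v_0 = (1, 0, -1).
v_1 = A·v_0 = (7, -2, 1).
v_2 = A·v_1 = (29, -4, -15).
v_3 = A·v_2 = (169, -42, -11).

v_3 = (169, -42, -11)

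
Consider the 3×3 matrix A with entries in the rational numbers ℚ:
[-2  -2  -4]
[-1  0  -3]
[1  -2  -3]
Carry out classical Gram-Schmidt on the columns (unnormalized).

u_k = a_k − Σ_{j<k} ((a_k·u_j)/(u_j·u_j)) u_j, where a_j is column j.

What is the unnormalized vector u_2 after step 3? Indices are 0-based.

Step 1: u_0 = a_0 = (-2, -1, 1).
Step 2: u_1 = a_1 − (1/3)·u_0 = (-4/3, 1/3, -7/3).
Step 3: u_2 = a_2 − (4/3)·u_0 − (17/11)·u_1 = (8/11, -24/11, -8/11).

u_2 = (8/11, -24/11, -8/11)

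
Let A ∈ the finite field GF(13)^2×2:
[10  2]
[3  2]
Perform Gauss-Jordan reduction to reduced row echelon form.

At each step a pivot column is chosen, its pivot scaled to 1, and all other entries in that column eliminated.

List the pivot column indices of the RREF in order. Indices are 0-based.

[1] R0 /= 10  ⇒  (1, 8)
     R1 -= 3·R0  ⇒  (0, 4)
[2] R1 /= 4  ⇒  (0, 1)
     R0 -= 8·R1  ⇒  (1, 0)

pivot columns: 0, 1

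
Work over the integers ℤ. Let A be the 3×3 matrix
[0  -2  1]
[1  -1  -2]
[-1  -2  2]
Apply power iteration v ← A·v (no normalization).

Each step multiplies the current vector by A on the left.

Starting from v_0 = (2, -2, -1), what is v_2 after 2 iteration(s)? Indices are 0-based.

v_0 = (2, -2, -1).
v_1 = A·v_0 = (3, 6, 0).
v_2 = A·v_1 = (-12, -3, -15).

v_2 = (-12, -3, -15)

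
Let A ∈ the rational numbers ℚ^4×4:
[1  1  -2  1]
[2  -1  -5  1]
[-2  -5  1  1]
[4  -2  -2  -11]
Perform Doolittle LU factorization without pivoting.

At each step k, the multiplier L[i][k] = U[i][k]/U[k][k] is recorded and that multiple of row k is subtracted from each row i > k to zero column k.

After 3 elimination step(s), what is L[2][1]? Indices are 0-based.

Step 1: pivot at (0,0) is 1.
  row1 ← row1 − (2)·row0  ⇒  L[1][0]=2, U row1=(0, -3, -1, -1)
  row2 ← row2 − (-2)·row0  ⇒  L[2][0]=-2, U row2=(0, -3, -3, 3)
  row3 ← row3 − (4)·row0  ⇒  L[3][0]=4, U row3=(0, -6, 6, -15)
Step 2: pivot at (1,1) is -3.
  row2 ← row2 − (1)·row1  ⇒  L[2][1]=1, U row2=(0, 0, -2, 4)
  row3 ← row3 − (2)·row1  ⇒  L[3][1]=2, U row3=(0, 0, 8, -13)
Step 3: pivot at (2,2) is -2.
  row3 ← row3 − (-4)·row2  ⇒  L[3][2]=-4, U row3=(0, 0, 0, 3)

L[2][1] = 1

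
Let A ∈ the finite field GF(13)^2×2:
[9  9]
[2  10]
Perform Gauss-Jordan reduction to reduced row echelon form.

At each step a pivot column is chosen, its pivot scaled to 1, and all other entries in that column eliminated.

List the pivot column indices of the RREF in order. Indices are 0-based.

pivot(0,0)=9: scale R0 → (1, 1)
  clear (1,0): R1 −= (2)R0 → (0, 8)
pivot(1,1)=8: scale R1 → (0, 1)
  clear (0,1): R0 −= (1)R1 → (1, 0)

pivot columns: 0, 1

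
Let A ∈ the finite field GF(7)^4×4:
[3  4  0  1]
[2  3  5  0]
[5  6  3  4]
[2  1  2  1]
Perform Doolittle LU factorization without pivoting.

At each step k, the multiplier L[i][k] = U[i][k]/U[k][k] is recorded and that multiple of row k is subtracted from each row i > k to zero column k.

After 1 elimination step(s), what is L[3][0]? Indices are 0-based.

[col 0] pivot 3
  R1 -= 3*R0 → (0, 5, 5, 4)  (L[1][0] := 3)
  R2 -= 4*R0 → (0, 4, 3, 0)  (L[2][0] := 4)
  R3 -= 3*R0 → (0, 3, 2, 5)  (L[3][0] := 3)

L[3][0] = 3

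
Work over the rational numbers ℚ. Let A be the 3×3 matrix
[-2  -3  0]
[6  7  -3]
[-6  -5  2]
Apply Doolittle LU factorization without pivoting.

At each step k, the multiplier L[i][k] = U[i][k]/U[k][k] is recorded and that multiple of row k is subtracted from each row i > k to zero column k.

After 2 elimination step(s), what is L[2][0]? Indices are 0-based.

L[2][0] = 3

k=0: U[0][0]=-2
  eliminate (1,0): mult=-3, new row 1: (0, -2, -3); set L[1][0]=-3
  eliminate (2,0): mult=3, new row 2: (0, 4, 2); set L[2][0]=3
k=1: U[1][1]=-2
  eliminate (2,1): mult=-2, new row 2: (0, 0, -4); set L[2][1]=-2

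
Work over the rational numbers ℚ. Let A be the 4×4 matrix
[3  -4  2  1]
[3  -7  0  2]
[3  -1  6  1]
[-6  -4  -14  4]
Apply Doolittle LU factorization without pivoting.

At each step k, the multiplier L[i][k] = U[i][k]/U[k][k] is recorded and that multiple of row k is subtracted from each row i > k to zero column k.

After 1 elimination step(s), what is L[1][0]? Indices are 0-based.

k=0: U[0][0]=3
  eliminate (1,0): mult=1, new row 1: (0, -3, -2, 1); set L[1][0]=1
  eliminate (2,0): mult=1, new row 2: (0, 3, 4, 0); set L[2][0]=1
  eliminate (3,0): mult=-2, new row 3: (0, -12, -10, 6); set L[3][0]=-2

L[1][0] = 1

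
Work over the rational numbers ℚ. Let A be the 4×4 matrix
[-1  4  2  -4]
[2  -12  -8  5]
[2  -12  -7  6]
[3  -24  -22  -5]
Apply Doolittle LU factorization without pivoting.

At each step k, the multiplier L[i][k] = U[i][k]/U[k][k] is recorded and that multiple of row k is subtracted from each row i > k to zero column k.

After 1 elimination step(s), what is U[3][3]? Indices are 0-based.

[col 0] pivot -1
  R1 -= -2*R0 → (0, -4, -4, -3)  (L[1][0] := -2)
  R2 -= -2*R0 → (0, -4, -3, -2)  (L[2][0] := -2)
  R3 -= -3*R0 → (0, -12, -16, -17)  (L[3][0] := -3)

U[3][3] = -17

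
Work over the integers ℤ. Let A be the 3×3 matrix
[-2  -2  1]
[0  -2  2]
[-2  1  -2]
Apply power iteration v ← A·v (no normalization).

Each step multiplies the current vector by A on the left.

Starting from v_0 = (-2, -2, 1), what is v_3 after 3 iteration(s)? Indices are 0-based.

v_0 = (-2, -2, 1).
v_1 = A·v_0 = (9, 6, 0).
v_2 = A·v_1 = (-30, -12, -12).
v_3 = A·v_2 = (72, 0, 72).

v_3 = (72, 0, 72)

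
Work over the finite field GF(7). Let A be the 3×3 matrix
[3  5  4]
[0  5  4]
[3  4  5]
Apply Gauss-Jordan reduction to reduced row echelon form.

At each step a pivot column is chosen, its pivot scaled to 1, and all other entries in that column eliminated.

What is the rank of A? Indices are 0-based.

pivot(0,0)=3: scale R0 → (1, 4, 6)
  clear (2,0): R2 −= (3)R0 → (0, 6, 1)
pivot(1,1)=5: scale R1 → (0, 1, 5)
  clear (0,1): R0 −= (4)R1 → (1, 0, 0)
  clear (2,1): R2 −= (6)R1 → (0, 0, 6)
pivot(2,2)=6: scale R2 → (0, 0, 1)
  clear (1,2): R1 −= (5)R2 → (0, 1, 0)

rank = 3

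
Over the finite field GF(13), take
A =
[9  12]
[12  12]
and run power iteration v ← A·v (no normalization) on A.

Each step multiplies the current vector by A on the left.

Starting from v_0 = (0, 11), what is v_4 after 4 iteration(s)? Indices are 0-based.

v_0 = (0, 11).
v_1 = A·v_0 = (2, 2).
v_2 = A·v_1 = (3, 9).
v_3 = A·v_2 = (5, 1).
v_4 = A·v_3 = (5, 7).

v_4 = (5, 7)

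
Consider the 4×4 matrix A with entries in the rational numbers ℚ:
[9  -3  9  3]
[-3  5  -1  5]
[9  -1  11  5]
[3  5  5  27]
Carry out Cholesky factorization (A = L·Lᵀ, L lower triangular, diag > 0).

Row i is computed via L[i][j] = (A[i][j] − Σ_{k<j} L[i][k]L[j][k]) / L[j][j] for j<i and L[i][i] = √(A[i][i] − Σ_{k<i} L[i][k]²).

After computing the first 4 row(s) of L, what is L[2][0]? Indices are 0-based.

Step 1: L[0][0] = √(9) = 3.
  L[1][0] = (-3) / L[0][0] = -1.
Step 2: L[1][1] = √(4) = 2.
  L[2][0] = (9) / L[0][0] = 3.
  L[2][1] = (2) / L[1][1] = 1.
Step 3: L[2][2] = √(1) = 1.
  L[3][0] = (3) / L[0][0] = 1.
  L[3][1] = (6) / L[1][1] = 3.
  L[3][2] = (-1) / L[2][2] = -1.
Step 4: L[3][3] = √(16) = 4.

L[2][0] = 3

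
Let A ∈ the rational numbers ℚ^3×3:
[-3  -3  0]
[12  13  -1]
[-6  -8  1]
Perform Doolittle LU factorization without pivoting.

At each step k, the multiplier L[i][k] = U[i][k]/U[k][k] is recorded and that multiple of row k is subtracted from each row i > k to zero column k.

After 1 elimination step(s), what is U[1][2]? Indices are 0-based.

U[1][2] = -1

Step 1: pivot at (0,0) is -3.
  row1 ← row1 − (-4)·row0  ⇒  L[1][0]=-4, U row1=(0, 1, -1)
  row2 ← row2 − (2)·row0  ⇒  L[2][0]=2, U row2=(0, -2, 1)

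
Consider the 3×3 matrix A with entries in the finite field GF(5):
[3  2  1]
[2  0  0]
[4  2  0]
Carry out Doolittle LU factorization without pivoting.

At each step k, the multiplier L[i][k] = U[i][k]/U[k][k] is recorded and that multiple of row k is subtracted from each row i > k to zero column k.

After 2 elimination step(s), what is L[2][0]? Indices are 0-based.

[col 0] pivot 3
  R1 -= 4*R0 → (0, 2, 1)  (L[1][0] := 4)
  R2 -= 3*R0 → (0, 1, 2)  (L[2][0] := 3)
[col 1] pivot 2
  R2 -= 3*R1 → (0, 0, 4)  (L[2][1] := 3)

L[2][0] = 3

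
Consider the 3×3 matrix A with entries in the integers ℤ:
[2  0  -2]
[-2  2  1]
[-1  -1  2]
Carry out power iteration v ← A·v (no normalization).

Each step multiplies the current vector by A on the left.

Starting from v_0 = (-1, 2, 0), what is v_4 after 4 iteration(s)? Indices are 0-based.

v_0 = (-1, 2, 0).
v_1 = A·v_0 = (-2, 6, -1).
v_2 = A·v_1 = (-2, 15, -6).
v_3 = A·v_2 = (8, 28, -25).
v_4 = A·v_3 = (66, 15, -86).

v_4 = (66, 15, -86)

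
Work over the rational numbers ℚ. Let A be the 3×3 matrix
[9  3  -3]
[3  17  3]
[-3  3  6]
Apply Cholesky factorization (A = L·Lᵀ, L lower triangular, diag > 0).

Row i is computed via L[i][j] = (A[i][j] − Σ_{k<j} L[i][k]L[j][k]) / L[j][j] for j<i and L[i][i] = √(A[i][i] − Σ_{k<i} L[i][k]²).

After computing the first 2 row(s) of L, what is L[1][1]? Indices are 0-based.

Step 1: L[0][0] = √(9) = 3.
  L[1][0] = (3) / L[0][0] = 1.
Step 2: L[1][1] = √(16) = 4.

L[1][1] = 4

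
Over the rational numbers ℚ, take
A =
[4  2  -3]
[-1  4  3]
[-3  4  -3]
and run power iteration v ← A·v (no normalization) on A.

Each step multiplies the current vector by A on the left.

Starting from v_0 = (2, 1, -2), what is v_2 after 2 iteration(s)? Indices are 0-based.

v_0 = (2, 1, -2).
v_1 = A·v_0 = (16, -4, 4).
v_2 = A·v_1 = (44, -20, -76).

v_2 = (44, -20, -76)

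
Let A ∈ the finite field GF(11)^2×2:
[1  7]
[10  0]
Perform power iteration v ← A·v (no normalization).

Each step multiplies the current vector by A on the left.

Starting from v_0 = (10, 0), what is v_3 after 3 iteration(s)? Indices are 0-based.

v_3 = (2, 5)

v_0 = (10, 0).
v_1 = A·v_0 = (10, 1).
v_2 = A·v_1 = (6, 1).
v_3 = A·v_2 = (2, 5).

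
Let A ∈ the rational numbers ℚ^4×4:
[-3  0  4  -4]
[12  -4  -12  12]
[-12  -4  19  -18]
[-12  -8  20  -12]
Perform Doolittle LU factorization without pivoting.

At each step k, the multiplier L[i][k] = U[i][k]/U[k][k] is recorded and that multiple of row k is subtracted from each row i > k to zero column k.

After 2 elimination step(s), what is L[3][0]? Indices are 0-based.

L[3][0] = 4

k=0: U[0][0]=-3
  eliminate (1,0): mult=-4, new row 1: (0, -4, 4, -4); set L[1][0]=-4
  eliminate (2,0): mult=4, new row 2: (0, -4, 3, -2); set L[2][0]=4
  eliminate (3,0): mult=4, new row 3: (0, -8, 4, 4); set L[3][0]=4
k=1: U[1][1]=-4
  eliminate (2,1): mult=1, new row 2: (0, 0, -1, 2); set L[2][1]=1
  eliminate (3,1): mult=2, new row 3: (0, 0, -4, 12); set L[3][1]=2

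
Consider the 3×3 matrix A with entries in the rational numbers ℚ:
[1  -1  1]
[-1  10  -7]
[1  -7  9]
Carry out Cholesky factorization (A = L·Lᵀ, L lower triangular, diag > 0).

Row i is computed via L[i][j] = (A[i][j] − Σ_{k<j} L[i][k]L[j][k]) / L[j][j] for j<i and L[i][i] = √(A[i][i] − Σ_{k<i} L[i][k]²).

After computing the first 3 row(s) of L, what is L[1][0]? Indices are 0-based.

L[1][0] = -1

Step 1: L[0][0] = √(1) = 1.
  L[1][0] = (-1) / L[0][0] = -1.
Step 2: L[1][1] = √(9) = 3.
  L[2][0] = (1) / L[0][0] = 1.
  L[2][1] = (-6) / L[1][1] = -2.
Step 3: L[2][2] = √(4) = 2.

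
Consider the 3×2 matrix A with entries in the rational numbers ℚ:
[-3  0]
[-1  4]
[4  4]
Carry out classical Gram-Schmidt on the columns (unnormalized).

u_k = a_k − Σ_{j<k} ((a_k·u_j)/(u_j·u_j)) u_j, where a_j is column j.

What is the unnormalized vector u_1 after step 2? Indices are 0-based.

Step 1: u_0 = a_0 = (-3, -1, 4).
Step 2: u_1 = a_1 − (6/13)·u_0 = (18/13, 58/13, 28/13).

u_1 = (18/13, 58/13, 28/13)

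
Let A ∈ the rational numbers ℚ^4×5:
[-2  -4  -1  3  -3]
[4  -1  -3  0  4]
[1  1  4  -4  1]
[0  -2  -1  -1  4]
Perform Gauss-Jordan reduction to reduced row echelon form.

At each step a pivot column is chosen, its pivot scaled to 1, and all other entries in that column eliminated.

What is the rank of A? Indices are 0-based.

[1] R0 /= -2  ⇒  (1, 2, 1/2, -3/2, 3/2)
     R1 -= 4·R0  ⇒  (0, -9, -5, 6, -2)
     R2 -= 1·R0  ⇒  (0, -1, 7/2, -5/2, -1/2)
[2] R1 /= -9  ⇒  (0, 1, 5/9, -2/3, 2/9)
     R0 -= 2·R1  ⇒  (1, 0, -11/18, -1/6, 19/18)
     R2 -= -1·R1  ⇒  (0, 0, 73/18, -19/6, -5/18)
     R3 -= -2·R1  ⇒  (0, 0, 1/9, -7/3, 40/9)
[3] R2 /= 73/18  ⇒  (0, 0, 1, -57/73, -5/73)
     R0 -= -11/18·R2  ⇒  (1, 0, 0, -47/73, 74/73)
     R1 -= 5/9·R2  ⇒  (0, 1, 0, -17/73, 19/73)
     R3 -= 1/9·R2  ⇒  (0, 0, 0, -164/73, 325/73)
[4] R3 /= -164/73  ⇒  (0, 0, 0, 1, -325/164)
     R0 -= -47/73·R3  ⇒  (1, 0, 0, 0, -43/164)
     R1 -= -17/73·R3  ⇒  (0, 1, 0, 0, -33/164)
     R2 -= -57/73·R3  ⇒  (0, 0, 1, 0, -265/164)

rank = 4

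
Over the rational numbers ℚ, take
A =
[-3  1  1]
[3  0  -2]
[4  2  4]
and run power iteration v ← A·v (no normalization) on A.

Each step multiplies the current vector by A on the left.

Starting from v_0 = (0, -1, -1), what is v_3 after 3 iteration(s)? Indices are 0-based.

v_3 = (-28, 62, -92)

v_0 = (0, -1, -1).
v_1 = A·v_0 = (-2, 2, -6).
v_2 = A·v_1 = (2, 6, -28).
v_3 = A·v_2 = (-28, 62, -92).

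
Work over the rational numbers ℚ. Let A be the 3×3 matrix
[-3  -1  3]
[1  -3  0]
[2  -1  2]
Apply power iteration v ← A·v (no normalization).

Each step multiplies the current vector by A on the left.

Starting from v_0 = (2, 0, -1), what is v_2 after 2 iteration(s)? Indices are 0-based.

v_2 = (31, -15, -16)

v_0 = (2, 0, -1).
v_1 = A·v_0 = (-9, 2, 2).
v_2 = A·v_1 = (31, -15, -16).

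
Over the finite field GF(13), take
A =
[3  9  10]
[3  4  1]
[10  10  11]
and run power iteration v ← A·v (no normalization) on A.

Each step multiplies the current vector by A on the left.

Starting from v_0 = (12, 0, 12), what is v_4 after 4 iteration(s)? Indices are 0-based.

v_4 = (6, 6, 7)

v_0 = (12, 0, 12).
v_1 = A·v_0 = (0, 9, 5).
v_2 = A·v_1 = (1, 2, 2).
v_3 = A·v_2 = (2, 0, 0).
v_4 = A·v_3 = (6, 6, 7).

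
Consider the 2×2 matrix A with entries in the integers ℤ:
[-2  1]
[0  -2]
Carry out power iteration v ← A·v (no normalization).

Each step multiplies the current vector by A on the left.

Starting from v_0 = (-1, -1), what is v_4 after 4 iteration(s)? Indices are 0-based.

v_0 = (-1, -1).
v_1 = A·v_0 = (1, 2).
v_2 = A·v_1 = (0, -4).
v_3 = A·v_2 = (-4, 8).
v_4 = A·v_3 = (16, -16).

v_4 = (16, -16)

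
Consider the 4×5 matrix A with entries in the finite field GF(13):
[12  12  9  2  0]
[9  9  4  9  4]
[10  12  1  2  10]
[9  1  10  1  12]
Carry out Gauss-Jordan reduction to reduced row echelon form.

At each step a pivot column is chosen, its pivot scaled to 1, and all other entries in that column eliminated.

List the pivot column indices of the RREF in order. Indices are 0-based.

pivot columns: 0, 1, 2, 3

[1] R0 /= 12  ⇒  (1, 1, 4, 11, 0)
     R1 -= 9·R0  ⇒  (0, 0, 7, 1, 4)
     R2 -= 10·R0  ⇒  (0, 2, 0, 9, 10)
     R3 -= 9·R0  ⇒  (0, 5, 0, 6, 12)
[2] R1 <-> R2
[2] R1 /= 2  ⇒  (0, 1, 0, 11, 5)
     R0 -= 1·R1  ⇒  (1, 0, 4, 0, 8)
     R3 -= 5·R1  ⇒  (0, 0, 0, 3, 0)
[3] R2 /= 7  ⇒  (0, 0, 1, 2, 8)
     R0 -= 4·R2  ⇒  (1, 0, 0, 5, 2)
[4] R3 /= 3  ⇒  (0, 0, 0, 1, 0)
     R0 -= 5·R3  ⇒  (1, 0, 0, 0, 2)
     R1 -= 11·R3  ⇒  (0, 1, 0, 0, 5)
     R2 -= 2·R3  ⇒  (0, 0, 1, 0, 8)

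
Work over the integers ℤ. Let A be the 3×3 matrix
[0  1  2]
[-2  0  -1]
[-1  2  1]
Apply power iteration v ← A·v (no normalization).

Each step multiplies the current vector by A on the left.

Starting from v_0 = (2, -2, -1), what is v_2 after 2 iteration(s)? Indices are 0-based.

v_0 = (2, -2, -1).
v_1 = A·v_0 = (-4, -3, -7).
v_2 = A·v_1 = (-17, 15, -9).

v_2 = (-17, 15, -9)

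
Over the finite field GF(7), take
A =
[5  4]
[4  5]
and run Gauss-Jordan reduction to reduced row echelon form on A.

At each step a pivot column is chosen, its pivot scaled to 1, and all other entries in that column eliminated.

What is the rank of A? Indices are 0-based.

rank = 2

step 1: normalize row 0 (÷5) = (1, 5)
  row 1: subtract 4×row0 = (0, 6)
step 2: normalize row 1 (÷6) = (0, 1)
  row 0: subtract 5×row1 = (1, 0)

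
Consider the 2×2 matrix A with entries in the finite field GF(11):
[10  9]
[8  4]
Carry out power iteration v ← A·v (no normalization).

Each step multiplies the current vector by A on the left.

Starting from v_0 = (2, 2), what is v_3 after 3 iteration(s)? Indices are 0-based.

v_3 = (1, 10)

v_0 = (2, 2).
v_1 = A·v_0 = (5, 2).
v_2 = A·v_1 = (2, 4).
v_3 = A·v_2 = (1, 10).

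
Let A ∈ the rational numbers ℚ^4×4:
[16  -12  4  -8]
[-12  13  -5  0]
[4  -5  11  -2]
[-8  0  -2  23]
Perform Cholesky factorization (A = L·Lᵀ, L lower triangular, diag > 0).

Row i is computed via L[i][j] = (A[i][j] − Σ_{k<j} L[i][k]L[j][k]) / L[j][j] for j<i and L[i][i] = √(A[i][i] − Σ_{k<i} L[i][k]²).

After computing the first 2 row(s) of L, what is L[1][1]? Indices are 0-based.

L[1][1] = 2

Step 1: L[0][0] = √(16) = 4.
  L[1][0] = (-12) / L[0][0] = -3.
Step 2: L[1][1] = √(4) = 2.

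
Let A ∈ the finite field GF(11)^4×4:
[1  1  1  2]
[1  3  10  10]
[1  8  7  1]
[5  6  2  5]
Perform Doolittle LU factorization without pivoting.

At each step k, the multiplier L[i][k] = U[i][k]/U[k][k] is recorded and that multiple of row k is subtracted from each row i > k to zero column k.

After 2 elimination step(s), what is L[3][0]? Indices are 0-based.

L[3][0] = 5

[col 0] pivot 1
  R1 -= 1*R0 → (0, 2, 9, 8)  (L[1][0] := 1)
  R2 -= 1*R0 → (0, 7, 6, 10)  (L[2][0] := 1)
  R3 -= 5*R0 → (0, 1, 8, 6)  (L[3][0] := 5)
[col 1] pivot 2
  R2 -= 9*R1 → (0, 0, 2, 4)  (L[2][1] := 9)
  R3 -= 6*R1 → (0, 0, 9, 2)  (L[3][1] := 6)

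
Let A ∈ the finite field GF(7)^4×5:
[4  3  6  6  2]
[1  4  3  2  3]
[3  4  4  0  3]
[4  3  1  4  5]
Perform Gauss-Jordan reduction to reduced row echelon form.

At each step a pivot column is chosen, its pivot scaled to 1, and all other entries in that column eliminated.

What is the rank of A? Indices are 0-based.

rank = 4

[1] R0 /= 4  ⇒  (1, 6, 5, 5, 4)
     R1 -= 1·R0  ⇒  (0, 5, 5, 4, 6)
     R2 -= 3·R0  ⇒  (0, 0, 3, 6, 5)
     R3 -= 4·R0  ⇒  (0, 0, 2, 5, 3)
[2] R1 /= 5  ⇒  (0, 1, 1, 5, 4)
     R0 -= 6·R1  ⇒  (1, 0, 6, 3, 1)
[3] R2 /= 3  ⇒  (0, 0, 1, 2, 4)
     R0 -= 6·R2  ⇒  (1, 0, 0, 5, 5)
     R1 -= 1·R2  ⇒  (0, 1, 0, 3, 0)
     R3 -= 2·R2  ⇒  (0, 0, 0, 1, 2)
[4] R3 /= 1  ⇒  (0, 0, 0, 1, 2)
     R0 -= 5·R3  ⇒  (1, 0, 0, 0, 2)
     R1 -= 3·R3  ⇒  (0, 1, 0, 0, 1)
     R2 -= 2·R3  ⇒  (0, 0, 1, 0, 0)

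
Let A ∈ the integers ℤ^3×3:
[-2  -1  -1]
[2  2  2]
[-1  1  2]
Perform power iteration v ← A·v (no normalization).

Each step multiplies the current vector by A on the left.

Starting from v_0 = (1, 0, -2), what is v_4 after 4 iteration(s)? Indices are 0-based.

v_0 = (1, 0, -2).
v_1 = A·v_0 = (0, -2, -5).
v_2 = A·v_1 = (7, -14, -12).
v_3 = A·v_2 = (12, -38, -45).
v_4 = A·v_3 = (59, -142, -140).

v_4 = (59, -142, -140)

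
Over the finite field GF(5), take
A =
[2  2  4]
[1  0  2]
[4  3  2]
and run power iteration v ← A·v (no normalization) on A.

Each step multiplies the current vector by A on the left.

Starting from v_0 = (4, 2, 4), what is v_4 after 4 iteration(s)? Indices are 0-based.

v_4 = (3, 3, 0)

v_0 = (4, 2, 4).
v_1 = A·v_0 = (3, 2, 0).
v_2 = A·v_1 = (0, 3, 3).
v_3 = A·v_2 = (3, 1, 0).
v_4 = A·v_3 = (3, 3, 0).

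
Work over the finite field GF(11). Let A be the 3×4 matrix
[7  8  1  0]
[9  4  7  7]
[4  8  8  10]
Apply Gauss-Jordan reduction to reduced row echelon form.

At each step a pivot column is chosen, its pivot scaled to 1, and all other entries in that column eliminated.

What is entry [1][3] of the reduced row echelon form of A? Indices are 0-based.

M[1][3] = 7

step 1: normalize row 0 (÷7) = (1, 9, 8, 0)
  row 1: subtract 9×row0 = (0, 0, 1, 7)
  row 2: subtract 4×row0 = (0, 5, 9, 10)
step 2: exchange rows 1,2
step 2: normalize row 1 (÷5) = (0, 1, 4, 2)
  row 0: subtract 9×row1 = (1, 0, 5, 4)
step 3: normalize row 2 (÷1) = (0, 0, 1, 7)
  row 0: subtract 5×row2 = (1, 0, 0, 2)
  row 1: subtract 4×row2 = (0, 1, 0, 7)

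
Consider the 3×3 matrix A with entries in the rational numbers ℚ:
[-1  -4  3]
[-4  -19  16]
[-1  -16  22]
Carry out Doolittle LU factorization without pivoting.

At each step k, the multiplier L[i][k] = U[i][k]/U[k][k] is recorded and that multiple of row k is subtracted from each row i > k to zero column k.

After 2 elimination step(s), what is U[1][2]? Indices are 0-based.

U[1][2] = 4

k=0: U[0][0]=-1
  eliminate (1,0): mult=4, new row 1: (0, -3, 4); set L[1][0]=4
  eliminate (2,0): mult=1, new row 2: (0, -12, 19); set L[2][0]=1
k=1: U[1][1]=-3
  eliminate (2,1): mult=4, new row 2: (0, 0, 3); set L[2][1]=4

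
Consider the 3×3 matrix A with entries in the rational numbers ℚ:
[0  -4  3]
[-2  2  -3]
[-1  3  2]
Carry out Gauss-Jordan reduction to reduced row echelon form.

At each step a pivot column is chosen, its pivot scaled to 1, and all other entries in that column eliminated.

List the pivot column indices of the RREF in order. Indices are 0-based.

pivot columns: 0, 1, 2

pivot(0,0): swap R0↔R1
pivot(0,0)=-2: scale R0 → (1, -1, 3/2)
  clear (2,0): R2 −= (-1)R0 → (0, 2, 7/2)
pivot(1,1)=-4: scale R1 → (0, 1, -3/4)
  clear (0,1): R0 −= (-1)R1 → (1, 0, 3/4)
  clear (2,1): R2 −= (2)R1 → (0, 0, 5)
pivot(2,2)=5: scale R2 → (0, 0, 1)
  clear (0,2): R0 −= (3/4)R2 → (1, 0, 0)
  clear (1,2): R1 −= (-3/4)R2 → (0, 1, 0)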